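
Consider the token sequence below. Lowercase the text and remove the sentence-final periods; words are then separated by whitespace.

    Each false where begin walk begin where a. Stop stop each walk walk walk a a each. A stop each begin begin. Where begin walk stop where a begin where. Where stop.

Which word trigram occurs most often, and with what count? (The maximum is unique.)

"where begin walk", 2 times

Trigram frequencies (highest first):
  where begin walk: 2
  each false where: 1
  false where begin: 1
  begin walk begin: 1
  walk begin where: 1
  begin where a: 1
  … (23 more, each ≤ 1)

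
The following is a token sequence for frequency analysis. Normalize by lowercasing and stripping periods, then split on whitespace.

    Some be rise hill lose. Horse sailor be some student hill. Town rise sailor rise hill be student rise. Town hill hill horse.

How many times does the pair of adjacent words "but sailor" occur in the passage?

0

Scanning the 22 overlapping bigram windows for "but sailor":
  (none found)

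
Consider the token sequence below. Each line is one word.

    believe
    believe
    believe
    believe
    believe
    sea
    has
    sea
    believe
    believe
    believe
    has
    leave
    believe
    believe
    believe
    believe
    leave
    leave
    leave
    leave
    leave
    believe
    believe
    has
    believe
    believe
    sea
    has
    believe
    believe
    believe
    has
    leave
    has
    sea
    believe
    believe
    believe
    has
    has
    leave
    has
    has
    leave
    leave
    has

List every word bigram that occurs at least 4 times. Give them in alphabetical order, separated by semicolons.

believe believe; believe has; has leave; leave leave

Bigram counts meeting the condition (at least 4 times):
  believe believe: 15
  believe has: 4
  has leave: 4
  leave leave: 5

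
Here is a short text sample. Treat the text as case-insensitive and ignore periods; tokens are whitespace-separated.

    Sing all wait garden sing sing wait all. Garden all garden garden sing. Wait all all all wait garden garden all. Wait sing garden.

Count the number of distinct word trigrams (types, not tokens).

20

24 tokens → 22 trigram windows in total.
Repeated trigrams (each contributes count−1 duplicates):
  all wait garden: 2
  sing wait all: 2
2 duplicate windows → 22 − 2 = 20 distinct.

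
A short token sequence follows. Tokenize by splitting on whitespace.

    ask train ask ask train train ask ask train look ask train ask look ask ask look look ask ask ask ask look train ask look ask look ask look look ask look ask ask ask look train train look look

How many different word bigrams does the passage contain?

41 tokens → 40 bigram windows in total.
Repeated bigrams (each contributes count−1 duplicates):
  ask ask: 8
  ask look: 8
  look ask: 7
  ask train: 4
  train ask: 4
  look look: 3
  look train: 2
  train look: 2
  … (1 more repeated)
31 duplicate windows → 40 − 31 = 9 distinct.

9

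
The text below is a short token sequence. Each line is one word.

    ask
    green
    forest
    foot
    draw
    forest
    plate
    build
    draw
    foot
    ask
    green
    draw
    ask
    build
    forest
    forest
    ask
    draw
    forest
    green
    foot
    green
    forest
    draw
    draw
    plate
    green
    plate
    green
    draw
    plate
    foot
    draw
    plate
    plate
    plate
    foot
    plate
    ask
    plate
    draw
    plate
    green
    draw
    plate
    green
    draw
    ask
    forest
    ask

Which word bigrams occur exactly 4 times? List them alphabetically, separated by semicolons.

green draw; plate green

Bigram counts meeting the condition (exactly 4 times):
  green draw: 4
  plate green: 4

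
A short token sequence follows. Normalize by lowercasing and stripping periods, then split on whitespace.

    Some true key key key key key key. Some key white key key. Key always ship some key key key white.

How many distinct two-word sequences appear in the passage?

10

21 tokens → 20 bigram windows in total.
Repeated bigrams (each contributes count−1 duplicates):
  key key: 9
  key white: 2
  some key: 2
10 duplicate windows → 20 − 10 = 10 distinct.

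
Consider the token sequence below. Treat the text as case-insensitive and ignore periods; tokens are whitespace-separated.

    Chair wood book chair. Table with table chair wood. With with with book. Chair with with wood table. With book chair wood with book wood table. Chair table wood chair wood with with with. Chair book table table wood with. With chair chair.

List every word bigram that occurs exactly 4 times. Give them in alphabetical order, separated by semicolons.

Bigram counts meeting the condition (exactly 4 times):
  chair wood: 4
  wood with: 4

chair wood; wood with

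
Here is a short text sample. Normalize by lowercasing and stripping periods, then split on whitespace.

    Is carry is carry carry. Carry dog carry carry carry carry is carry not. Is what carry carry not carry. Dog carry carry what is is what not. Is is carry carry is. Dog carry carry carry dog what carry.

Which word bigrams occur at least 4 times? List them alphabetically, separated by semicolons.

Bigram counts meeting the condition (at least 4 times):
  carry carry: 10
  is carry: 4

carry carry; is carry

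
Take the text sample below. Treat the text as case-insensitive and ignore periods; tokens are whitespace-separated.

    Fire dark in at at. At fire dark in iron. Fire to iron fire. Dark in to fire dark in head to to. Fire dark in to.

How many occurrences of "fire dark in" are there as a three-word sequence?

Scanning the 25 overlapping trigram windows for "fire dark in":
  position 1–3: fire dark in
  position 7–9: fire dark in
  position 14–16: fire dark in
  position 18–20: fire dark in
  position 24–26: fire dark in

5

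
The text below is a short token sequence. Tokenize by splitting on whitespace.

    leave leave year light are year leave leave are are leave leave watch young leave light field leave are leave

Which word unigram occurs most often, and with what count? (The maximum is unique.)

Unigram frequencies (highest first):
  leave: 9
  are: 4
  year: 2
  light: 2
  watch: 1
  young: 1
  … (1 more, each ≤ 1)

"leave", 9 times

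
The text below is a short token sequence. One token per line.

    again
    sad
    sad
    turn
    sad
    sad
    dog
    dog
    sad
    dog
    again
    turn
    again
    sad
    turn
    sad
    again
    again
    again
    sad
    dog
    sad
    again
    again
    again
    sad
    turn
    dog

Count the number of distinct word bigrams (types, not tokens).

28 tokens → 27 bigram windows in total.
Repeated bigrams (each contributes count−1 duplicates):
  again again: 4
  again sad: 4
  sad dog: 3
  sad turn: 3
  dog sad: 2
  sad again: 2
  sad sad: 2
  turn sad: 2
14 duplicate windows → 27 − 14 = 13 distinct.

13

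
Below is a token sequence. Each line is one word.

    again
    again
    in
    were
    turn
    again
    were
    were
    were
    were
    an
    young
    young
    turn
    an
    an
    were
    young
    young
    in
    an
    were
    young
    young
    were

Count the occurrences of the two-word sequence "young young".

Scanning the 24 overlapping bigram windows for "young young":
  position 12–13: young young
  position 18–19: young young
  position 23–24: young young

3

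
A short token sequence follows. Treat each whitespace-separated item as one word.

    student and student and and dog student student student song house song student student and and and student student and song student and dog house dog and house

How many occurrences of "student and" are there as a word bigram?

Scanning the 27 overlapping bigram windows for "student and":
  position 1–2: student and
  position 3–4: student and
  position 14–15: student and
  position 19–20: student and
  position 22–23: student and

5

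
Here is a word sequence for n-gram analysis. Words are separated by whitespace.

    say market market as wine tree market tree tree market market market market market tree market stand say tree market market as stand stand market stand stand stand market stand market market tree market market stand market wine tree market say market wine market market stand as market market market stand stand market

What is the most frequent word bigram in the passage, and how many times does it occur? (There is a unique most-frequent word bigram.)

Bigram frequencies (highest first):
  market market: 11
  tree market: 6
  market stand: 6
  stand market: 5
  stand stand: 4
  market tree: 3
  … (13 more, each ≤ 2)

"market market", 11 times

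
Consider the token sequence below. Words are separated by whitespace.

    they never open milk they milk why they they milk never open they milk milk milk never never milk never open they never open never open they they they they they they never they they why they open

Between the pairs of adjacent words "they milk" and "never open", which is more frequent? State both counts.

"never open" (5 vs 3)

"they milk": 3 occurrences
"never open": 5 occurrences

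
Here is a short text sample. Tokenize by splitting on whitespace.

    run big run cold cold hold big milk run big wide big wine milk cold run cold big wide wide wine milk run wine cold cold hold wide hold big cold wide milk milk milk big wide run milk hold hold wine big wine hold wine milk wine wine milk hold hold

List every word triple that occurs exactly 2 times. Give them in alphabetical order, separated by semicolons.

Trigram counts meeting the condition (exactly 2 times):
  cold cold hold: 2
  milk hold hold: 2

cold cold hold; milk hold hold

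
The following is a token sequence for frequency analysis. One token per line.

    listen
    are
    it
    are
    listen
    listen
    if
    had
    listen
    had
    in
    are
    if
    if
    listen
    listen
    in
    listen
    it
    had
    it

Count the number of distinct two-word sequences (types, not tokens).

19

21 tokens → 20 bigram windows in total.
Repeated bigrams (each contributes count−1 duplicates):
  listen listen: 2
1 duplicate windows → 20 − 1 = 19 distinct.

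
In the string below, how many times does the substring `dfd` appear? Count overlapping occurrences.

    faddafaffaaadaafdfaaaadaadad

Sliding a length-3 window over the 28 characters (26 positions):
  (no match at any position)

0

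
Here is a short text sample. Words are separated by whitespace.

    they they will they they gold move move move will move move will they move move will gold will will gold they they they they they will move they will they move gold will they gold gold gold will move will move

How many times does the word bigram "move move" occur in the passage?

4

Scanning the 41 overlapping bigram windows for "move move":
  position 7–8: move move
  position 8–9: move move
  position 11–12: move move
  position 15–16: move move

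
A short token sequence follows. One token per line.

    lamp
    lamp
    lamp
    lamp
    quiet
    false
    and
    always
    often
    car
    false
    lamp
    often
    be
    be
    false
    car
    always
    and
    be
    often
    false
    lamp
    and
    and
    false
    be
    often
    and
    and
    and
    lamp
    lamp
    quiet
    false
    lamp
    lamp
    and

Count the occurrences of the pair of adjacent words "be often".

Scanning the 37 overlapping bigram windows for "be often":
  position 20–21: be often
  position 27–28: be often

2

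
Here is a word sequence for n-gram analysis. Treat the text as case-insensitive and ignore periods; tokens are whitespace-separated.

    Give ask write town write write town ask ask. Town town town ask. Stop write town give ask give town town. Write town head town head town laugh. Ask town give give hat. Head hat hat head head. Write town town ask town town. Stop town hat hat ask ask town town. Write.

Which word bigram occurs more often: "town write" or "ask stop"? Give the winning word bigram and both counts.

"town write": 3 occurrences
"ask stop": 1 occurrence

"town write" (3 vs 1)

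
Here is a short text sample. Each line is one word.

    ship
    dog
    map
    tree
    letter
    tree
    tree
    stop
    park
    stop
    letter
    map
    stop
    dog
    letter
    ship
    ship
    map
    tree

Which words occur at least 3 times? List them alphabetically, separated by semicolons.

letter; map; ship; stop; tree

Unigram counts meeting the condition (at least 3 times):
  letter: 3
  map: 3
  ship: 3
  stop: 3
  tree: 4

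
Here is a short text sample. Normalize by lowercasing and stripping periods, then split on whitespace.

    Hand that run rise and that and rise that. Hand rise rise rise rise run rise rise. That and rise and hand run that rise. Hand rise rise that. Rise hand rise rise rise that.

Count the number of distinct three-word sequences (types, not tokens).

24

35 tokens → 33 trigram windows in total.
Repeated trigrams (each contributes count−1 duplicates):
  hand rise rise: 3
  rise rise rise: 3
  rise rise that: 3
  rise hand rise: 2
  that and rise: 2
  that rise hand: 2
9 duplicate windows → 33 − 9 = 24 distinct.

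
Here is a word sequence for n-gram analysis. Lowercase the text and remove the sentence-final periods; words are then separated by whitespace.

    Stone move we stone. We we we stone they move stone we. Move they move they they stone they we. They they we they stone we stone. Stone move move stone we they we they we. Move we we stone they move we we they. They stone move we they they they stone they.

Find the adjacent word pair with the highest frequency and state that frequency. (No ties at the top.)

Bigram frequencies (highest first):
  we they: 6
  they they: 5
  move we: 4
  we stone: 4
  stone we: 4
  we we: 4
  … (10 more, each ≤ 4)

"we they", 6 times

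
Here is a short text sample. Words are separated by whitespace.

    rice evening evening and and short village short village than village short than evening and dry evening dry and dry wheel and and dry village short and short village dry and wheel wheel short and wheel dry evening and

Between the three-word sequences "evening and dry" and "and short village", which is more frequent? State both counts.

"evening and dry": 1 occurrence
"and short village": 2 occurrences

"and short village" (2 vs 1)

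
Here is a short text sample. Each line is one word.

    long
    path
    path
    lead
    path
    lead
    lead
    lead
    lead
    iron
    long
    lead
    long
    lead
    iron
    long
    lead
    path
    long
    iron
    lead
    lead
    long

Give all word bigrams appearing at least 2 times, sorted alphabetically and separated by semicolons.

iron long; lead iron; lead lead; lead long; lead path; long lead; path lead

Bigram counts meeting the condition (at least 2 times):
  iron long: 2
  lead iron: 2
  lead lead: 4
  lead long: 2
  lead path: 2
  long lead: 3
  path lead: 2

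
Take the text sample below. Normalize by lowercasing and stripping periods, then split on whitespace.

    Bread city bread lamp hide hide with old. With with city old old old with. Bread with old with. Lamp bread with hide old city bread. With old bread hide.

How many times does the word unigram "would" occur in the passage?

Scanning the 30 tokens for "would":
  (none found)

0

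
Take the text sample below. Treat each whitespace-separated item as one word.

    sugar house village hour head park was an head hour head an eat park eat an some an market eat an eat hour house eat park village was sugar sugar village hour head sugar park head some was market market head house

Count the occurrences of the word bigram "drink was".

0

Scanning the 41 overlapping bigram windows for "drink was":
  (none found)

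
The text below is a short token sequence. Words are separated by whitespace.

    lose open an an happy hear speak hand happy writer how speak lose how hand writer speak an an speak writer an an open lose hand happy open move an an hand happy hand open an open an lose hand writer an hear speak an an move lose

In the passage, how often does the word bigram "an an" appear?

5

Scanning the 47 overlapping bigram windows for "an an":
  position 3–4: an an
  position 18–19: an an
  position 22–23: an an
  position 30–31: an an
  position 45–46: an an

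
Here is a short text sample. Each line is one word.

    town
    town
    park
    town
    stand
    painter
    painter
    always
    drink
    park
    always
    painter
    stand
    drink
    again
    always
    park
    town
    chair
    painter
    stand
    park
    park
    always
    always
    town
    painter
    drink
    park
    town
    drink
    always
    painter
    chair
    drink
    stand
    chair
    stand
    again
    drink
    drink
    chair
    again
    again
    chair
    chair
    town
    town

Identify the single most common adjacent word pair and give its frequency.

"park town", 3 times

Bigram frequencies (highest first):
  park town: 3
  town town: 2
  drink park: 2
  park always: 2
  always painter: 2
  painter stand: 2
  … (34 more, each ≤ 1)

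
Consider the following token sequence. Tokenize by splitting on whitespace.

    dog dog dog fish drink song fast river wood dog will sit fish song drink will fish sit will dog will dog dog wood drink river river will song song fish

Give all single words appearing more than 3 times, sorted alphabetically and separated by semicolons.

dog; fish; song; will

Unigram counts meeting the condition (more than 3 times):
  dog: 7
  fish: 4
  song: 4
  will: 5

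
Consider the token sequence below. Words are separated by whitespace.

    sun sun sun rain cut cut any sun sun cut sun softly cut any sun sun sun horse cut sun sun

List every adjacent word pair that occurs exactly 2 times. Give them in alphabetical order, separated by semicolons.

Bigram counts meeting the condition (exactly 2 times):
  any sun: 2
  cut any: 2
  cut sun: 2

any sun; cut any; cut sun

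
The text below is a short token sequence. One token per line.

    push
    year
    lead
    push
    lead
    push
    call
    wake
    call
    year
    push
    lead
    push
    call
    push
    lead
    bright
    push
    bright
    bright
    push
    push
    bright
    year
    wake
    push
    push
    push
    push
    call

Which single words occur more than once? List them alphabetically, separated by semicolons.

Unigram counts meeting the condition (more than once):
  bright: 4
  call: 4
  lead: 4
  push: 13
  wake: 2
  year: 3

bright; call; lead; push; wake; year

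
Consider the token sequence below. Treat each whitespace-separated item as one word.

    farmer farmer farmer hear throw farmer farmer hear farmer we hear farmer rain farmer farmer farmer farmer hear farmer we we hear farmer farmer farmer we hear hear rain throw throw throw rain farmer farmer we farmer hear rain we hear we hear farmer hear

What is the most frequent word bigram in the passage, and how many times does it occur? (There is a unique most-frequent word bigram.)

Bigram frequencies (highest first):
  farmer farmer: 9
  farmer hear: 5
  hear farmer: 5
  we hear: 5
  farmer we: 4
  rain farmer: 2
  … (12 more, each ≤ 2)

"farmer farmer", 9 times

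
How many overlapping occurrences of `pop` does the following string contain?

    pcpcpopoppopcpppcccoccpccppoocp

Sliding a length-3 window over the 31 characters (29 positions):
  position 5–7: pop
  position 7–9: pop
  position 10–12: pop

3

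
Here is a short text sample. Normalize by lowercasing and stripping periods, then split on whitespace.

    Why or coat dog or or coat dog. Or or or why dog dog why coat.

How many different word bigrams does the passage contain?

16 tokens → 15 bigram windows in total.
Repeated bigrams (each contributes count−1 duplicates):
  or or: 3
  coat dog: 2
  dog or: 2
  or coat: 2
5 duplicate windows → 15 − 5 = 10 distinct.

10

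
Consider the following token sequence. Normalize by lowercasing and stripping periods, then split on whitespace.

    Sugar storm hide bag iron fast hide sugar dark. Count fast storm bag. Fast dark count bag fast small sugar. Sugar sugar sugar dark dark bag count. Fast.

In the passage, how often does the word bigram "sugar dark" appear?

2

Scanning the 27 overlapping bigram windows for "sugar dark":
  position 8–9: sugar dark
  position 23–24: sugar dark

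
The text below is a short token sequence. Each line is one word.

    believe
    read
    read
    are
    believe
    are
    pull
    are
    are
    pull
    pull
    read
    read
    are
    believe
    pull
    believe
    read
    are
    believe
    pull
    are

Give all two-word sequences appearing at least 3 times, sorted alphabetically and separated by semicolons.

Bigram counts meeting the condition (at least 3 times):
  are believe: 3
  read are: 3

are believe; read are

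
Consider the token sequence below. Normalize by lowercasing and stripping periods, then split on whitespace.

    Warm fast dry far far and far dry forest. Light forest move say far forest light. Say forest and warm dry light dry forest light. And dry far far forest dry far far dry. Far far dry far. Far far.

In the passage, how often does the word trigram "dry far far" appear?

5

Scanning the 38 overlapping trigram windows for "dry far far":
  position 3–5: dry far far
  position 27–29: dry far far
  position 31–33: dry far far
  position 34–36: dry far far
  position 37–39: dry far far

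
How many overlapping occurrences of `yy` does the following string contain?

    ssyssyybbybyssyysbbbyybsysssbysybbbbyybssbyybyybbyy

7

Sliding a length-2 window over the 51 characters (50 positions):
  position 6–7: yy
  position 15–16: yy
  position 21–22: yy
  position 37–38: yy
  position 43–44: yy
  position 46–47: yy
  position 50–51: yy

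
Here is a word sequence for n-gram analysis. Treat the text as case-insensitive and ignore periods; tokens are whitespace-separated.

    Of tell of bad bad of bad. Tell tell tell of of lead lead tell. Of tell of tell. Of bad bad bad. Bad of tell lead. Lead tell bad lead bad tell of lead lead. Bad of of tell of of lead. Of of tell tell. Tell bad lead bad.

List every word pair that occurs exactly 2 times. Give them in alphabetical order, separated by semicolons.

Bigram counts meeting the condition (exactly 2 times):
  bad lead: 2
  bad tell: 2
  lead tell: 2
  tell bad: 2

bad lead; bad tell; lead tell; tell bad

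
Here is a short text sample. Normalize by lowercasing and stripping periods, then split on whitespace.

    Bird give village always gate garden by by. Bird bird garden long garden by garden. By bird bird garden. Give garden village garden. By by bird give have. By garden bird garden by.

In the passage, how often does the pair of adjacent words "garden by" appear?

Scanning the 32 overlapping bigram windows for "garden by":
  position 6–7: garden by
  position 13–14: garden by
  position 15–16: garden by
  position 23–24: garden by
  position 32–33: garden by

5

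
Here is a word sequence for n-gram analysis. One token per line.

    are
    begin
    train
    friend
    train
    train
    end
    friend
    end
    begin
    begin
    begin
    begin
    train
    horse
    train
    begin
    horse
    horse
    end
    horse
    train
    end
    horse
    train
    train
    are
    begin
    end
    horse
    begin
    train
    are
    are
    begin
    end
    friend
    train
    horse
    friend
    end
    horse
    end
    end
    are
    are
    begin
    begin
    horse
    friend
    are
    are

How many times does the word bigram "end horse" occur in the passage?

Scanning the 51 overlapping bigram windows for "end horse":
  position 20–21: end horse
  position 23–24: end horse
  position 29–30: end horse
  position 41–42: end horse

4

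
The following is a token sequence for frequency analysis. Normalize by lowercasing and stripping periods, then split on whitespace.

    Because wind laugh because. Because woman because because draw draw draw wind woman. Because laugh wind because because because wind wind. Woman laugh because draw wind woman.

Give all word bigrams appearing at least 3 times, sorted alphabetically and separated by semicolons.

Bigram counts meeting the condition (at least 3 times):
  because because: 4
  wind woman: 3

because because; wind woman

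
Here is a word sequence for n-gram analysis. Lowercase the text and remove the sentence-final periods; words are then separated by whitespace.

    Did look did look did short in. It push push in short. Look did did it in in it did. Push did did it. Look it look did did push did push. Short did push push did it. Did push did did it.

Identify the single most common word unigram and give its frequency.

"did", 16 times

Unigram frequencies (highest first):
  did: 16
  push: 8
  it: 7
  look: 5
  in: 4
  short: 3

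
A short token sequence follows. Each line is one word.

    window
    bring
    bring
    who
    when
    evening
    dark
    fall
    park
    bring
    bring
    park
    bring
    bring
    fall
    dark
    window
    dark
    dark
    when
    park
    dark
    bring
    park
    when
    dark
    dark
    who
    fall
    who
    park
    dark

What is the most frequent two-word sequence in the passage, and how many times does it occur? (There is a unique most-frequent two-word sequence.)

Bigram frequencies (highest first):
  bring bring: 3
  park bring: 2
  bring park: 2
  dark dark: 2
  park dark: 2
  window bring: 1
  … (19 more, each ≤ 1)

"bring bring", 3 times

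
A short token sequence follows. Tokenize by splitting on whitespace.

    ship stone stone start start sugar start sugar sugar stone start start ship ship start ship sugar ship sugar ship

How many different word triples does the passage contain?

16

20 tokens → 18 trigram windows in total.
Repeated trigrams (each contributes count−1 duplicates):
  ship sugar ship: 2
  stone start start: 2
2 duplicate windows → 18 − 2 = 16 distinct.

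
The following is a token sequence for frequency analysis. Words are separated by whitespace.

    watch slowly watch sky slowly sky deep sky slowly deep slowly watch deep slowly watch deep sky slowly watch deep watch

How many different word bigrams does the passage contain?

11

21 tokens → 20 bigram windows in total.
Repeated bigrams (each contributes count−1 duplicates):
  slowly watch: 4
  sky slowly: 3
  watch deep: 3
  deep sky: 2
  deep slowly: 2
9 duplicate windows → 20 − 9 = 11 distinct.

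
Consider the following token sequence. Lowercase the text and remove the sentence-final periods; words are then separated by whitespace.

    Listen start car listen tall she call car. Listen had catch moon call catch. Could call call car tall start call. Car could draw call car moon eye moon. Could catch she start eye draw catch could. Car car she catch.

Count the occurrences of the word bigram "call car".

4

Scanning the 40 overlapping bigram windows for "call car":
  position 7–8: call car
  position 17–18: call car
  position 21–22: call car
  position 25–26: call car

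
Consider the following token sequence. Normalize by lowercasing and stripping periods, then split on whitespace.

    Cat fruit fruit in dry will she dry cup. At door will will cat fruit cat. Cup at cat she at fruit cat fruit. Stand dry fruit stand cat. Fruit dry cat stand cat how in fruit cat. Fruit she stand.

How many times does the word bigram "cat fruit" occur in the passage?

Scanning the 40 overlapping bigram windows for "cat fruit":
  position 1–2: cat fruit
  position 14–15: cat fruit
  position 23–24: cat fruit
  position 29–30: cat fruit
  position 38–39: cat fruit

5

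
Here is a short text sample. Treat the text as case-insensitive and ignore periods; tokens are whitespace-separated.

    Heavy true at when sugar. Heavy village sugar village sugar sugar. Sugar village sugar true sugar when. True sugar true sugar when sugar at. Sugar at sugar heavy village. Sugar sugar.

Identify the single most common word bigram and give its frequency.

Bigram frequencies (highest first):
  village sugar: 4
  sugar sugar: 3
  true sugar: 3
  when sugar: 2
  sugar heavy: 2
  heavy village: 2
  … (9 more, each ≤ 2)

"village sugar", 4 times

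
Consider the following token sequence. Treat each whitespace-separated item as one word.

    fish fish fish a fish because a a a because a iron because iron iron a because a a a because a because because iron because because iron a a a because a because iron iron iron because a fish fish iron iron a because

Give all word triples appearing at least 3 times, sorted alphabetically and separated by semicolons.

Trigram counts meeting the condition (at least 3 times):
  a a a: 3
  a a because: 3
  a because a: 4

a a a; a a because; a because a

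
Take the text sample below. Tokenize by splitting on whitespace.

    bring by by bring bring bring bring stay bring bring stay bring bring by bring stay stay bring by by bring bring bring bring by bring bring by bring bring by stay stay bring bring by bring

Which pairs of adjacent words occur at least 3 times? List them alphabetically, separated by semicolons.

Bigram counts meeting the condition (at least 3 times):
  bring bring: 11
  bring by: 7
  bring stay: 3
  by bring: 6
  stay bring: 4

bring bring; bring by; bring stay; by bring; stay bring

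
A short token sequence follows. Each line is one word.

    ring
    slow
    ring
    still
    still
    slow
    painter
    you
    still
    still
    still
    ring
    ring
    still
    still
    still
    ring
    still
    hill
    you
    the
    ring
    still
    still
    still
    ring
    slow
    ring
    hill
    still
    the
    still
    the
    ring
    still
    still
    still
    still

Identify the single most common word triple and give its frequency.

Trigram frequencies (highest first):
  still still still: 5
  ring still still: 4
  still still ring: 3
  ring slow ring: 2
  the ring still: 2
  slow ring still: 1
  … (19 more, each ≤ 1)

"still still still", 5 times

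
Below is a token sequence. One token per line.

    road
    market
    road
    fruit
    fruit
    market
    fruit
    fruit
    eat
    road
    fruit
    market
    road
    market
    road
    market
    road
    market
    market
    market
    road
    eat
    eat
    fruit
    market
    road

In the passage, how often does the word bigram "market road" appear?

6

Scanning the 25 overlapping bigram windows for "market road":
  position 2–3: market road
  position 12–13: market road
  position 14–15: market road
  position 16–17: market road
  position 20–21: market road
  position 25–26: market road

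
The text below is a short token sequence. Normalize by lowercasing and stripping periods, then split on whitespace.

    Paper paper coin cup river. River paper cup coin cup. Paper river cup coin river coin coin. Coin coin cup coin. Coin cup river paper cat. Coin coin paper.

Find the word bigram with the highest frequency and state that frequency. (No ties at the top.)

"coin coin", 5 times

Bigram frequencies (highest first):
  coin coin: 5
  coin cup: 4
  cup coin: 3
  cup river: 2
  river paper: 2
  paper paper: 1
  … (11 more, each ≤ 1)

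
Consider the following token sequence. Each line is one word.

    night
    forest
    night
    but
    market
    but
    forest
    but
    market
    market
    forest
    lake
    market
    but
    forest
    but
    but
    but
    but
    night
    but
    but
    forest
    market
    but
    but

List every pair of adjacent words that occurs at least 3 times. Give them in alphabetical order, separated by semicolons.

but but; but forest; market but

Bigram counts meeting the condition (at least 3 times):
  but but: 5
  but forest: 3
  market but: 3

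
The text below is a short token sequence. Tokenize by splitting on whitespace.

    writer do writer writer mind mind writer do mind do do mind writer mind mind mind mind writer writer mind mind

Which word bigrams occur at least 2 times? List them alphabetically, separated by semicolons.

do mind; mind mind; mind writer; writer do; writer mind; writer writer

Bigram counts meeting the condition (at least 2 times):
  do mind: 2
  mind mind: 5
  mind writer: 3
  writer do: 2
  writer mind: 3
  writer writer: 2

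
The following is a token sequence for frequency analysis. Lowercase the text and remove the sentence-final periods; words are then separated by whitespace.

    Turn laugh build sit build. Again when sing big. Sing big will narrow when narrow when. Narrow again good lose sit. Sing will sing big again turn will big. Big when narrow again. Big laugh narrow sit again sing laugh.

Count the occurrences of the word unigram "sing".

Scanning the 40 tokens for "sing":
  position 8: sing
  position 10: sing
  position 22: sing
  position 24: sing
  position 39: sing

5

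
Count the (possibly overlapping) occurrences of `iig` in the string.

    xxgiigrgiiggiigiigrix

Sliding a length-3 window over the 21 characters (19 positions):
  position 4–6: iig
  position 9–11: iig
  position 13–15: iig
  position 16–18: iig

4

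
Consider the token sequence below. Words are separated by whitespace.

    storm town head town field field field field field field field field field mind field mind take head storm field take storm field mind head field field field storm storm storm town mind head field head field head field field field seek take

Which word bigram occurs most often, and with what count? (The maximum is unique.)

"field field", 12 times

Bigram frequencies (highest first):
  field field: 12
  head field: 4
  field mind: 3
  storm town: 2
  storm field: 2
  mind head: 2
  … (15 more, each ≤ 2)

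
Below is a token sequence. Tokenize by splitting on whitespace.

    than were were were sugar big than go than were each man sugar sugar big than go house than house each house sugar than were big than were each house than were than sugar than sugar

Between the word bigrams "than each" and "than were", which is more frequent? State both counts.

"than each": 0 occurrences
"than were": 5 occurrences

"than were" (5 vs 0)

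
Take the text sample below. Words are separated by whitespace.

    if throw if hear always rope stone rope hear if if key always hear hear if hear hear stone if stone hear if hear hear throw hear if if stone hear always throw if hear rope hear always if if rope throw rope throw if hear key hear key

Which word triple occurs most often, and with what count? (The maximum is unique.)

Trigram frequencies (highest first):
  throw if hear: 3
  hear if if: 2
  hear if hear: 2
  if hear hear: 2
  if stone hear: 2
  if throw if: 1
  … (35 more, each ≤ 1)

"throw if hear", 3 times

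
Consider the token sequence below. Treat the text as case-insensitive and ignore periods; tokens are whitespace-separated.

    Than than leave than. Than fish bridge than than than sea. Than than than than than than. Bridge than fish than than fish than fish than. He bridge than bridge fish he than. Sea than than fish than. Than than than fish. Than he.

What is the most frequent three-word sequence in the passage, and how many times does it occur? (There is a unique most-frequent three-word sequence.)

"than than than", 7 times

Trigram frequencies (highest first):
  than than than: 7
  than fish than: 5
  than than fish: 4
  than sea than: 2
  sea than than: 2
  fish than than: 2
  … (19 more, each ≤ 2)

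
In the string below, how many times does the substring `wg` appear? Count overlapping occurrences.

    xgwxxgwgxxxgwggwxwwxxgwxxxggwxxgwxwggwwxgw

3

Sliding a length-2 window over the 42 characters (41 positions):
  position 7–8: wg
  position 13–14: wg
  position 35–36: wg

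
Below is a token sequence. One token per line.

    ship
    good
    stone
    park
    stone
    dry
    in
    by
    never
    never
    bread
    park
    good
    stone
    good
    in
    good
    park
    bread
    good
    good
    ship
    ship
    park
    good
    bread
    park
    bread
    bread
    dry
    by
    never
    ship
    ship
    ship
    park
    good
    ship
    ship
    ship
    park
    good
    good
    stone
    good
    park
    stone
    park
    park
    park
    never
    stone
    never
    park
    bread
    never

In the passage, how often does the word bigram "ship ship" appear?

5

Scanning the 55 overlapping bigram windows for "ship ship":
  position 22–23: ship ship
  position 33–34: ship ship
  position 34–35: ship ship
  position 38–39: ship ship
  position 39–40: ship ship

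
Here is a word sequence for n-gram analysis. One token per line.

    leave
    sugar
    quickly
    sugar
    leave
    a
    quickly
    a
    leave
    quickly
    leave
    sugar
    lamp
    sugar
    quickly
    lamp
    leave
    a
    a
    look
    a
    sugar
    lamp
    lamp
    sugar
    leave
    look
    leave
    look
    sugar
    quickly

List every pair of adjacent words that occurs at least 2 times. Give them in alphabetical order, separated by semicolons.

Bigram counts meeting the condition (at least 2 times):
  lamp sugar: 2
  leave a: 2
  leave look: 2
  leave sugar: 2
  sugar lamp: 2
  sugar leave: 2
  sugar quickly: 3

lamp sugar; leave a; leave look; leave sugar; sugar lamp; sugar leave; sugar quickly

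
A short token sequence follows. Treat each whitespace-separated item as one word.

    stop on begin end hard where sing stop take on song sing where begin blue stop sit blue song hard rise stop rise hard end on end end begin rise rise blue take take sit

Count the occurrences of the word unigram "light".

Scanning the 35 tokens for "light":
  (none found)

0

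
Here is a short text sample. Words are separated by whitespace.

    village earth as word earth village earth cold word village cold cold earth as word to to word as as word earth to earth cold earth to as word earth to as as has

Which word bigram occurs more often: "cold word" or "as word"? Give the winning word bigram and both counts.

"as word" (4 vs 1)

"cold word": 1 occurrence
"as word": 4 occurrences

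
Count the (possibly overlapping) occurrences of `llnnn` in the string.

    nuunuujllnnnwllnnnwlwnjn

2

Sliding a length-5 window over the 24 characters (20 positions):
  position 8–12: llnnn
  position 14–18: llnnn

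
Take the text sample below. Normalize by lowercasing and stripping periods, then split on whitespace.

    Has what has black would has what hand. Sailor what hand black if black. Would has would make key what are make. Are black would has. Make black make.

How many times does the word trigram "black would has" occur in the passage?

Scanning the 27 overlapping trigram windows for "black would has":
  position 4–6: black would has
  position 14–16: black would has
  position 24–26: black would has

3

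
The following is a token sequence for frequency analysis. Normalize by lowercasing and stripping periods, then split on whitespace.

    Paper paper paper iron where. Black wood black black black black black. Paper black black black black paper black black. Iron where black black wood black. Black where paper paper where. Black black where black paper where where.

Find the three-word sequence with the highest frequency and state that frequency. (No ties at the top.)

"black black black", 5 times

Trigram frequencies (highest first):
  black black black: 5
  iron where black: 2
  black wood black: 2
  wood black black: 2
  black black paper: 2
  black paper black: 2
  … (18 more, each ≤ 2)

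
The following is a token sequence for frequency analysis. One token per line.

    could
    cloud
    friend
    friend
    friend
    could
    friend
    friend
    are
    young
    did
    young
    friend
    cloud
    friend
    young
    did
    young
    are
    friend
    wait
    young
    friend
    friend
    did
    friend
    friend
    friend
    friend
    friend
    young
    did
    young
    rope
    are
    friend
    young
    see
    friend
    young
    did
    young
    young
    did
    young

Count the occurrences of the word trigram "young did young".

Scanning the 43 overlapping trigram windows for "young did young":
  position 10–12: young did young
  position 16–18: young did young
  position 31–33: young did young
  position 40–42: young did young
  position 43–45: young did young

5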